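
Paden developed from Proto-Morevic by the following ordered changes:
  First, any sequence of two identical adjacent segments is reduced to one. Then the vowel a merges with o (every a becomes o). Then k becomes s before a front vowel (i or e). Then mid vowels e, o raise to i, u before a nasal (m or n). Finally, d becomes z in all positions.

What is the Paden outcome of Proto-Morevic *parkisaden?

Paden: start from *parkisaden.
  rule 1: no change — parkisaden
  rule 2 (vowel merger): parkisaden → porkisoden
  rule 3 (palatalisation): porkisoden → porsisoden
  rule 4 (pre-nasal raising): porsisoden → porsisodin
  rule 5 (unconditioned shift): porsisodin → porsisozin
  ⇒ Paden porsisozin

porsisozin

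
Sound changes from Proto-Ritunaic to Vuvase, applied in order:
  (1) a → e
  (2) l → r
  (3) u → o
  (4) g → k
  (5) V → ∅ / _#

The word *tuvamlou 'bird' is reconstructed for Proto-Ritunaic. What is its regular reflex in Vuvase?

tovemro

Vuvase: *tuvamlou > tuvemlou > tuvemrou > tovemroo > tovemro  (by vowel merger, unconditioned shift, vowel merger, apocope)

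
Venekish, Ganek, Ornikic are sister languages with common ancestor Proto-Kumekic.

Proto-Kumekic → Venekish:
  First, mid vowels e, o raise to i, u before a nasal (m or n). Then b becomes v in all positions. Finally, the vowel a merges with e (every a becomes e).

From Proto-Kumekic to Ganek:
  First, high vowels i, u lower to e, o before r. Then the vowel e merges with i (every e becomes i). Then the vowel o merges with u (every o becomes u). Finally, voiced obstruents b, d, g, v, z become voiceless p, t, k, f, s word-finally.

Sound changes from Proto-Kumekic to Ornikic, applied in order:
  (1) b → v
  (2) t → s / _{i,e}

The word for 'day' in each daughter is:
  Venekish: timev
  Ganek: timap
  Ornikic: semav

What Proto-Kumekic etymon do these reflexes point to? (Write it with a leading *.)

*temab

Position 4: Venekish has e, Ganek has a, Ornikic has a. Ganek preserves a here (none of its changes turn any other segment into a), so the proto-segment is *a.
Position 5: Venekish has v, Ganek has p, Ornikic has v. Taking the neighbouring segments as reconstructed: Venekish v could go back to *b or *v; Ganek p could go back to *p or *b; Ornikic v could go back to *b or *v — the one source consistent with every daughter is *b.
Position 2: Venekish has i, Ganek has i, Ornikic has e. Ornikic preserves e here (none of its changes turn any other segment into e), so the proto-segment is *e.
Verify the candidate proto-form against each daughter:
Venekish: *temab
  temab → timab   [pre-nasal raising]
  timab → timav   [unconditioned shift]
  timav → timev   [vowel merger]
  giving Venekish timev.
Ganek: start from *temab.
  rule 1: no change — temab
  rule 2 (vowel merger): temab → timab
  rule 3: no change — timab
  rule 4 (final devoicing): timab → timap
  ⇒ Ganek timap
Ornikic: *temab > temav > semav  (by unconditioned shift, palatalisation)
Only *temab yields all of Venekish timev, Ganek timap, Ornikic semav.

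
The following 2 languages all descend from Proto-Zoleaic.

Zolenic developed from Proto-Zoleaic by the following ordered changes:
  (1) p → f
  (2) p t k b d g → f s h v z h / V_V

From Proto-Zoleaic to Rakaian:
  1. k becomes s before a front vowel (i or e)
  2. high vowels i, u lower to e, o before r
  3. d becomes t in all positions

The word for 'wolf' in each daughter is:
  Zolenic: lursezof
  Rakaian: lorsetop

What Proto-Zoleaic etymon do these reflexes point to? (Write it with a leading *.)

*lursedop

Position 8: Zolenic has f, Rakaian has p. Rakaian preserves p here (none of its changes turn any other segment into p), so the proto-segment is *p.
Position 2: Zolenic has u, Rakaian has o. Zolenic preserves u here (none of its changes turn any other segment into u), so the proto-segment is *u.
Position 6: Zolenic has z, Rakaian has t. Taking the neighbouring segments as reconstructed: Zolenic z could go back to *d or *z; Rakaian t could go back to *t or *d — the one source consistent with every daughter is *d.
This points to *lursedop. Verify forward in each daughter:
Zolenic: start from *lursedop.
  rule 1 (unconditioned shift): lursedop → lursedof
  rule 2 (intervocalic lenition): lursedof → lursezof
  ⇒ Zolenic lursezof
Rakaian: start from *lursedop.
  rule 1: no change — lursedop
  rule 2 (pre-rhotic lowering): lursedop → lorsedop
  rule 3 (unconditioned shift): lorsedop → lorsetop
  ⇒ Rakaian lorsetop
No other proto-form is consistent with every reflex, so the reconstruction is *lursedop.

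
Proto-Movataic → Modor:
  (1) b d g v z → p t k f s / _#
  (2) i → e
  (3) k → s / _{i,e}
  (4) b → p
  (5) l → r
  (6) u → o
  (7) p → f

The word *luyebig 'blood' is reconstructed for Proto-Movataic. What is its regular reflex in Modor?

royefek

Modor: start from *luyebig.
  rule 1 (final devoicing): luyebig → luyebik
  rule 2 (vowel merger): luyebik → luyebek
  rule 3: no change — luyebek
  rule 4 (unconditioned shift): luyebek → luyepek
  rule 5 (unconditioned shift): luyepek → ruyepek
  rule 6 (vowel merger): ruyepek → royepek
  rule 7 (unconditioned shift): royepek → royefek
  ⇒ Modor royefek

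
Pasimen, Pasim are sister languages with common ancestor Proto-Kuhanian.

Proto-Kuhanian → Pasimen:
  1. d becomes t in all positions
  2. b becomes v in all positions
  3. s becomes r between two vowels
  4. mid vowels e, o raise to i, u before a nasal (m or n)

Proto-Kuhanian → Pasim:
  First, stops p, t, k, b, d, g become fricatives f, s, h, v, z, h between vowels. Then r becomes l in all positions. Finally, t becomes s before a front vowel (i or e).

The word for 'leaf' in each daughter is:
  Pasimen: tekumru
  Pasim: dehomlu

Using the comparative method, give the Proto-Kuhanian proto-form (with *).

Position 4: Pasimen has u, Pasim has o. Pasim preserves o here (none of its changes turn any other segment into o), so the proto-segment is *o.
Position 3: Pasimen has k, Pasim has h. Pasimen preserves k here (none of its changes turn any other segment into k), so the proto-segment is *k.
Continuing position by position gives *dekomru; check it forward:
Pasimen: start from *dekomru.
  rule 1 (unconditioned shift): dekomru → tekomru
  rule 2: no change — tekomru
  rule 3: no change — tekomru
  rule 4 (pre-nasal raising): tekomru → tekumru
  ⇒ Pasimen tekumru
Pasim: *dekomru > dehomru > dehomlu  (by intervocalic lenition, unconditioned shift)
No other proto-form is consistent with every reflex, so the reconstruction is *dekomru.

*dekomru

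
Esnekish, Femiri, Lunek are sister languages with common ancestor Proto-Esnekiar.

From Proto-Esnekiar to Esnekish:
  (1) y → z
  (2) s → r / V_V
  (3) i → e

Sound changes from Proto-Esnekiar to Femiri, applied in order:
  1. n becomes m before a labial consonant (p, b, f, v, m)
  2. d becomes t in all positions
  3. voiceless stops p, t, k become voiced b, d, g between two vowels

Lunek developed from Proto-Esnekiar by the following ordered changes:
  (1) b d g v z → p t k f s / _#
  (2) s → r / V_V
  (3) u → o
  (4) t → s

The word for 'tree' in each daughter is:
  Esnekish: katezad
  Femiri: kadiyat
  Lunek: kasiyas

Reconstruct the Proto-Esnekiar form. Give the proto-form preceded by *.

Position 3: Esnekish has t, Femiri has d, Lunek has s. Esnekish preserves t here (none of its changes turn any other segment into t), so the proto-segment is *t.
Position 4: Esnekish has e, Femiri has i, Lunek has i. Femiri preserves i here (none of its changes turn any other segment into i), so the proto-segment is *i.
Continuing position by position gives *katiyad; check it forward:
Esnekish: start from *katiyad.
  rule 1 (unconditioned shift): katiyad → katizad
  rule 2: no change — katizad
  rule 3 (vowel merger): katizad → katezad
  ⇒ Esnekish katezad
Femiri: *katiyad
  katiyad (rule 1 does not apply)
  katiyad → katiyat   [unconditioned shift]
  katiyat → kadiyat   [intervocalic voicing]
  giving Femiri kadiyat.
Lunek: start from *katiyad.
  rule 1 (final devoicing): katiyad → katiyat
  rule 2: no change — katiyat
  rule 3: no change — katiyat
  rule 4 (unconditioned shift): katiyat → kasiyas
  ⇒ Lunek kasiyas
*katiyad is the unique common source.

*katiyad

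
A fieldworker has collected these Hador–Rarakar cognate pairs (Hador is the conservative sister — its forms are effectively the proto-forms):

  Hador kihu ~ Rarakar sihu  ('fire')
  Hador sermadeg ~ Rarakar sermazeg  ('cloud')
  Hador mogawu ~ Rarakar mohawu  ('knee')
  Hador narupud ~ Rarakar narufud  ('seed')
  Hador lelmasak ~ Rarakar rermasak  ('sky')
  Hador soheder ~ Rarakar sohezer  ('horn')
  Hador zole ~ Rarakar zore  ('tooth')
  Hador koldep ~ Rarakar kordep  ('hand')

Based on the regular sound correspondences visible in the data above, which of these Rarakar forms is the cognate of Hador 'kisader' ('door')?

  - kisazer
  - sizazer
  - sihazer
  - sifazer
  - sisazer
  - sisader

kihu ~ sihu — Hador k corresponds to Rarakar s word-initially before a front vowel.
sermadeg ~ sermazeg, soheder ~ sohezer — Hador d corresponds to Rarakar z between vowels (before a front vowel).
Applying these to Hador 'kisader':
  kisader → sisader   (k→s word-initially before a front vowel)
  sisader → sisazer   (d→z between vowels (before a front vowel))
So the Rarakar cognate is 'sisazer'.

sisazer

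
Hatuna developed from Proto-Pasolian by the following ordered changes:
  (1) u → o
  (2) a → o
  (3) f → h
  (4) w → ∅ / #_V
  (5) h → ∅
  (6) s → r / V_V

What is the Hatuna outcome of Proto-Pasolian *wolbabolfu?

Hatuna: *wolbabolfu > wolbabolfo > wolbobolfo > wolbobolho > olbobolho > olbobolo  (by vowel merger, vowel merger, unconditioned shift, glide loss, h-loss)

olbobolo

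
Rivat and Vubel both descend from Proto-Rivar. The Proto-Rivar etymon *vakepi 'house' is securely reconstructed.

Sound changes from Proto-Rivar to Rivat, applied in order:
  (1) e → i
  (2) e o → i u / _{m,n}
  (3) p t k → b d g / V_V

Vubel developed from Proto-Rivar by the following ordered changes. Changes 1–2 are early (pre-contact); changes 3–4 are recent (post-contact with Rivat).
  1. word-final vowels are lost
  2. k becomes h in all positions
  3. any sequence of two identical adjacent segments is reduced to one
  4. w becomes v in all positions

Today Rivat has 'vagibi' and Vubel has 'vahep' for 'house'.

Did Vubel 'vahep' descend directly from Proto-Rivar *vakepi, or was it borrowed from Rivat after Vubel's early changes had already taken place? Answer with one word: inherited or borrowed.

If inherited, *vakepi would pass through all of Vubel's changes:
Vubel: start from *vakepi.
  rule 1 (apocope): vakepi → vakep
  rule 2 (unconditioned shift): vakep → vahep
  rule 3: no change — vahep
  rule 4: no change — vahep
  ⇒ Vubel vahep
If borrowed from Rivat 'vagibi' after the early changes, it would undergo only the recent ones:
  rule 3 (degemination): no change (vagibi)
  rule 4 (unconditioned shift): no change (vagibi)
  ⇒ as a loan: vagibi
Vubel 'vahep' matches the inherited outcome exactly, so it is an inherited cognate, not a loan.

inherited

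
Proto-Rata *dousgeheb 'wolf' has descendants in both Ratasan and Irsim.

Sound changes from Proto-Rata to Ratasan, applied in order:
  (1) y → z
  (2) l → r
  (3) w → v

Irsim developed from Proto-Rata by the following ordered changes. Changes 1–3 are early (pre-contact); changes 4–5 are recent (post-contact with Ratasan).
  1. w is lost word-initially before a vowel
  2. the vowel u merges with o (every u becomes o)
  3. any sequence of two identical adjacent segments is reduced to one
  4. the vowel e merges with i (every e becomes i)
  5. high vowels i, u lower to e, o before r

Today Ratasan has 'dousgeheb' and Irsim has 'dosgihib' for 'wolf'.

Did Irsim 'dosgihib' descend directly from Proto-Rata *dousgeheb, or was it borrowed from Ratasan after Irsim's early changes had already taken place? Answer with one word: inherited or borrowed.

If inherited, *dousgeheb would pass through all of Irsim's changes:
Irsim: *dousgeheb > doosgeheb > dosgeheb > dosgihib  (by vowel merger, degemination, vowel merger)
If borrowed from Ratasan 'dousgeheb' after the early changes, it would undergo only the recent ones:
  rule 4 (vowel merger): dousgeheb → dousgihib
  rule 5 (pre-rhotic lowering): no change (dousgihib)
  ⇒ as a loan: dousgihib
Irsim 'dosgihib' matches the inherited outcome exactly, so it is an inherited cognate, not a loan.

inherited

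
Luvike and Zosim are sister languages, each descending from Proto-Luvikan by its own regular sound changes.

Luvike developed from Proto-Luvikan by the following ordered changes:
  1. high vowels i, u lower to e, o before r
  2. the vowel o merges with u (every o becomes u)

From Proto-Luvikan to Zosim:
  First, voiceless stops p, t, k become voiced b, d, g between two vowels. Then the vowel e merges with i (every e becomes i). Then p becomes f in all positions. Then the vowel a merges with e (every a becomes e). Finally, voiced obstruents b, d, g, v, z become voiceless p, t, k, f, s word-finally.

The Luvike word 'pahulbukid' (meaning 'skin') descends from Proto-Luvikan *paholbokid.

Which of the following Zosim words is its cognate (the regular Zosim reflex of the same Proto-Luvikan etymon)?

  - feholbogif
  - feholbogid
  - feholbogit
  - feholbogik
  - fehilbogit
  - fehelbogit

Zosim: *paholbokid
  paholbokid → paholbogid   [intervocalic voicing]
  paholbogid (rule 2 does not apply)
  paholbogid → faholbogid   [unconditioned shift]
  faholbogid → feholbogid   [vowel merger]
  feholbogid → feholbogit   [final devoicing]
  giving Zosim feholbogit.
Among the options, 'feholbogit' alone shows every Zosim change applied in order.

feholbogit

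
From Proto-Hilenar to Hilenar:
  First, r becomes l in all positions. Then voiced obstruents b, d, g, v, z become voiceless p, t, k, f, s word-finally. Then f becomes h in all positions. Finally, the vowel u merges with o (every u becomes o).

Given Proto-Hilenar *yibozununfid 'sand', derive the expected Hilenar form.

yibozononhit

Hilenar: *yibozununfid
  yibozununfid (rule 1 does not apply)
  yibozununfid → yibozununfit   [final devoicing]
  yibozununfit → yibozununhit   [unconditioned shift]
  yibozununhit → yibozononhit   [vowel merger]
  giving Hilenar yibozononhit.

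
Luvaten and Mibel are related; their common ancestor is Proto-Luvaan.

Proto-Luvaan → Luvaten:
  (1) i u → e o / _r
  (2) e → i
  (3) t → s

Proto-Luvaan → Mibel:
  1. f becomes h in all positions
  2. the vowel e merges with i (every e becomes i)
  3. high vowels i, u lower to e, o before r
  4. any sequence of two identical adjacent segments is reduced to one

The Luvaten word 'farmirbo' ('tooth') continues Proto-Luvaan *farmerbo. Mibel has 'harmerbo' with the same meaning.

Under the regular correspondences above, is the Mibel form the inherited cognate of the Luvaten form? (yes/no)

Derive the expected Mibel reflex of *farmerbo:
Mibel: *farmerbo
  farmerbo → harmerbo   [unconditioned shift]
  harmerbo → harmirbo   [vowel merger]
  harmirbo → harmerbo   [pre-rhotic lowering]
  harmerbo (rule 4 does not apply)
  giving Mibel harmerbo.
Mibel 'harmerbo' matches the regular reflex exactly, so the pair is cognate.

yes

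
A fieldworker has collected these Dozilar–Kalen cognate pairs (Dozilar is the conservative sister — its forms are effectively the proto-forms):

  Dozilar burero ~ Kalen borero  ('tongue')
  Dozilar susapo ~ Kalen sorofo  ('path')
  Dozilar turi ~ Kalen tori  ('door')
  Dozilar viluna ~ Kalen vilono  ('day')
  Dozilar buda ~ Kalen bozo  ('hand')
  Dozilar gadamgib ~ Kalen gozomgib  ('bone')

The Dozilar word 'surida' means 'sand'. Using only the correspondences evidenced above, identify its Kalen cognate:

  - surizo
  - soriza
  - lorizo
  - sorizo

sorizo

burero ~ borero, turi ~ tori — Dozilar u corresponds to Kalen o after a consonant, before r.
buda ~ bozo, gadamgib ~ gozomgib — Dozilar d corresponds to Kalen z between vowels (before a back vowel).
viluna ~ vilono, buda ~ bozo — Dozilar a corresponds to Kalen o word-finally.
Applying these to Dozilar 'surida':
  surida → sorida   (u→o after a consonant, before r)
  sorida → soriza   (d→z between vowels (before a back vowel))
  soriza → sorizo   (a→o word-finally)
So the Kalen cognate is 'sorizo'.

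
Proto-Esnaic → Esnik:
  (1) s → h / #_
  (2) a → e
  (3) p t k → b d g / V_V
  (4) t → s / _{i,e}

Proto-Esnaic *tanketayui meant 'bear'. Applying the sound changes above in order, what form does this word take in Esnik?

senkedeyui

Esnik: start from *tanketayui.
  rule 1: no change — tanketayui
  rule 2 (vowel merger): tanketayui → tenketeyui
  rule 3 (intervocalic voicing): tenketeyui → tenkedeyui
  rule 4 (palatalisation): tenkedeyui → senkedeyui
  ⇒ Esnik senkedeyui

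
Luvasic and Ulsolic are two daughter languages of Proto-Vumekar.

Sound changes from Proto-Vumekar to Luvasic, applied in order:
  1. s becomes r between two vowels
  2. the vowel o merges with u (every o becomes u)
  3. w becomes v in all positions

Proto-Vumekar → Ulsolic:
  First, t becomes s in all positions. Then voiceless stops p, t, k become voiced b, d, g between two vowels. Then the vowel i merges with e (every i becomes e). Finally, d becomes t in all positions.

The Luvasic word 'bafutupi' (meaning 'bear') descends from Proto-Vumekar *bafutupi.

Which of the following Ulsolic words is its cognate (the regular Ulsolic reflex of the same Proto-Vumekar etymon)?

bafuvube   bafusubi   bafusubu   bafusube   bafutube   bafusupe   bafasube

Ulsolic: *bafutupi
  bafutupi → bafusupi   [unconditioned shift]
  bafusupi → bafusubi   [intervocalic voicing]
  bafusubi → bafusube   [vowel merger]
  bafusube (rule 4 does not apply)
  giving Ulsolic bafusube.
The other candidates each miss or misapply at least one Ulsolic change.

bafusube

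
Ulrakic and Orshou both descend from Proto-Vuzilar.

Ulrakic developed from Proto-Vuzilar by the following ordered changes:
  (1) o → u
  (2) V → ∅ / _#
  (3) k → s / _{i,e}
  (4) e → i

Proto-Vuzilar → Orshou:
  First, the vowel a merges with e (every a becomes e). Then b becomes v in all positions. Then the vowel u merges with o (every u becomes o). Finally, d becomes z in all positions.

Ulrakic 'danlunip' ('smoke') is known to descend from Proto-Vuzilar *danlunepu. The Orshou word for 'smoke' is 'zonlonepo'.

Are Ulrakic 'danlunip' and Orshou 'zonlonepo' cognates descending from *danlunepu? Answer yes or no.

Derive the expected Orshou reflex of *danlunepu:
Orshou: start from *danlunepu.
  rule 1 (vowel merger): danlunepu → denlunepu
  rule 2: no change — denlunepu
  rule 3 (vowel merger): denlunepu → denlonepo
  rule 4 (unconditioned shift): denlonepo → zenlonepo
  ⇒ Orshou zenlonepo
The regular Orshou reflex would be 'zenlonepo', but the attested form is 'zonlonepo'. The correspondence is irregular, so they are not cognates (the Orshou form has a different source).

no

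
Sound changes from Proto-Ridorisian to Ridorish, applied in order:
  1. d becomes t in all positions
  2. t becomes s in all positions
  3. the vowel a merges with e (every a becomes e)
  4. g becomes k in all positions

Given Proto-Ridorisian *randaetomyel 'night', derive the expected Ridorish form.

Ridorish: *randaetomyel
  randaetomyel → rantaetomyel   [unconditioned shift]
  rantaetomyel → ransaesomyel   [unconditioned shift]
  ransaesomyel → renseesomyel   [vowel merger]
  renseesomyel (rule 4 does not apply)
  giving Ridorish renseesomyel.

renseesomyel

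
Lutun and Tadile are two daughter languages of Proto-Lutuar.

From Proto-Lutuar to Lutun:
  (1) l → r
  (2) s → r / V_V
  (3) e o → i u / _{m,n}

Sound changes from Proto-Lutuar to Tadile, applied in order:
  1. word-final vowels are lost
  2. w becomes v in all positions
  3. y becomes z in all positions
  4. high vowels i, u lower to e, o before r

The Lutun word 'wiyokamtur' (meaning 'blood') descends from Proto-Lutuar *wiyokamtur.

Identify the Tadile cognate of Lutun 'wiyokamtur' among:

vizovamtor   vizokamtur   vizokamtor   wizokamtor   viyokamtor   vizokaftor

vizokamtor

Tadile: *wiyokamtur
  wiyokamtur (rule 1 does not apply)
  wiyokamtur → viyokamtur   [unconditioned shift]
  viyokamtur → vizokamtur   [unconditioned shift]
  vizokamtur → vizokamtor   [pre-rhotic lowering]
  giving Tadile vizokamtor.
Among the options, 'vizokamtor' alone shows every Tadile change applied in order.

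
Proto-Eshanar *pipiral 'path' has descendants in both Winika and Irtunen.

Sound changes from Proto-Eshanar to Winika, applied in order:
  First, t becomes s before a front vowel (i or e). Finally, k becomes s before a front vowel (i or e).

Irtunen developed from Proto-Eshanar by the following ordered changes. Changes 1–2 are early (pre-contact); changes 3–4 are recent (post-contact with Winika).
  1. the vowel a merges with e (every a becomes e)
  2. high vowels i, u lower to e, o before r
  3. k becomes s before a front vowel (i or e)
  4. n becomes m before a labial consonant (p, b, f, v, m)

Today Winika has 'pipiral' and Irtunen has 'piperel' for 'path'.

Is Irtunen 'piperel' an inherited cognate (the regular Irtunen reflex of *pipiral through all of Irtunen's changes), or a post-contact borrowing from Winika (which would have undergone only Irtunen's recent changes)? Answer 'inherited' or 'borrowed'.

If inherited, *pipiral would pass through all of Irtunen's changes:
Irtunen: *pipiral
  pipiral → pipirel   [vowel merger]
  pipirel → piperel   [pre-rhotic lowering]
  piperel (rule 3 does not apply)
  piperel (rule 4 does not apply)
  giving Irtunen piperel.
If borrowed from Winika 'pipiral' after the early changes, it would undergo only the recent ones:
  rule 3 (palatalisation): no change (pipiral)
  rule 4 (nasal place assimilation): no change (pipiral)
  ⇒ as a loan: pipiral
Irtunen 'piperel' matches the inherited outcome exactly, so it is an inherited cognate, not a loan.

inherited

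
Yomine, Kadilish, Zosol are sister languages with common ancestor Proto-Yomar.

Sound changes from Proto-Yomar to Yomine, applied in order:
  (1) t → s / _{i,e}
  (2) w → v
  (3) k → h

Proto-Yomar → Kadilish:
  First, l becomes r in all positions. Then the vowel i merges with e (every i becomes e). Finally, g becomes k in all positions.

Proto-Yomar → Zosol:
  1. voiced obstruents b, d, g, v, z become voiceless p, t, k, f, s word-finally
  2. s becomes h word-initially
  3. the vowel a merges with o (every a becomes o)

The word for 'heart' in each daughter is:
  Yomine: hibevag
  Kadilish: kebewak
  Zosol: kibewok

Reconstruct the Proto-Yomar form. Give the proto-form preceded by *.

Position 1: Yomine has h, Kadilish has k, Zosol has k. Taking the neighbouring segments as reconstructed: Yomine h could go back to *k or *h; Kadilish k could go back to *k or *g; Zosol k can only go back to *k — the one source consistent with every daughter is *k.
Position 7: Yomine has g, Kadilish has k, Zosol has k. Yomine preserves g here (none of its changes turn any other segment into g), so the proto-segment is *g.
This points to *kibewag. Verify forward in each daughter:
Yomine: start from *kibewag.
  rule 1: no change — kibewag
  rule 2 (unconditioned shift): kibewag → kibevag
  rule 3 (unconditioned shift): kibevag → hibevag
  ⇒ Yomine hibevag
Kadilish: *kibewag > kebewag > kebewak  (by vowel merger, unconditioned shift)
Zosol: start from *kibewag.
  rule 1 (final devoicing): kibewag → kibewak
  rule 2: no change — kibewak
  rule 3 (vowel merger): kibewak → kibewok
  ⇒ Zosol kibewok
Only *kibewag yields all of Yomine hibevag, Kadilish kebewak, Zosol kibewok.

*kibewag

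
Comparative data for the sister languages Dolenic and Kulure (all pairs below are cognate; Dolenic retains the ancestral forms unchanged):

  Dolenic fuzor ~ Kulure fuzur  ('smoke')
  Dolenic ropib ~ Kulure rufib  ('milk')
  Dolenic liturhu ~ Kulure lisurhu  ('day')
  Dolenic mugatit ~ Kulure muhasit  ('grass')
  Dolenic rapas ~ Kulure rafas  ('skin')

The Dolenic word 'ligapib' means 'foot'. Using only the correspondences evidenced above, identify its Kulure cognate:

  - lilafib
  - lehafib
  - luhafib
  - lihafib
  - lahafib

mugatit ~ muhasit — Dolenic g corresponds to Kulure h between vowels (before a back vowel).
ropib ~ rufib — Dolenic p corresponds to Kulure f between vowels (before a front vowel).
Applying these to Dolenic 'ligapib':
  ligapib → lihapib   (g→h between vowels (before a back vowel))
  lihapib → lihafib   (p→f between vowels (before a front vowel))
So the Kulure cognate is 'lihafib'.

lihafib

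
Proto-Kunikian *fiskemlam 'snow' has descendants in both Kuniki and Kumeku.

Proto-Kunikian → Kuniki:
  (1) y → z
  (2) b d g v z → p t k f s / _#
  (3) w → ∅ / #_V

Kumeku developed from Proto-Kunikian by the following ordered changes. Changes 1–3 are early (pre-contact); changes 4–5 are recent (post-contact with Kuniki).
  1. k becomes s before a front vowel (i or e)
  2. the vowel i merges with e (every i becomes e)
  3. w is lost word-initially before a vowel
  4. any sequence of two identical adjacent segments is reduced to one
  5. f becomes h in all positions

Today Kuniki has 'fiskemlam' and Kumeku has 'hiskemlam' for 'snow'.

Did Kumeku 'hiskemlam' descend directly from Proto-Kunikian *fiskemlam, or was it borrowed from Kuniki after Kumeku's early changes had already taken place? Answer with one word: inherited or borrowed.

If inherited, *fiskemlam would pass through all of Kumeku's changes:
Kumeku: *fiskemlam > fissemlam > fessemlam > fesemlam > hesemlam  (by palatalisation, vowel merger, degemination, unconditioned shift)
If borrowed from Kuniki 'fiskemlam' after the early changes, it would undergo only the recent ones:
  rule 4 (degemination): no change (fiskemlam)
  rule 5 (unconditioned shift): fiskemlam → hiskemlam
  ⇒ as a loan: hiskemlam
Kumeku 'hiskemlam' matches the loan outcome 'hiskemlam', not the inherited 'hesemlam' — it skipped the early Kumeku changes, so it was borrowed from Kuniki.

borrowed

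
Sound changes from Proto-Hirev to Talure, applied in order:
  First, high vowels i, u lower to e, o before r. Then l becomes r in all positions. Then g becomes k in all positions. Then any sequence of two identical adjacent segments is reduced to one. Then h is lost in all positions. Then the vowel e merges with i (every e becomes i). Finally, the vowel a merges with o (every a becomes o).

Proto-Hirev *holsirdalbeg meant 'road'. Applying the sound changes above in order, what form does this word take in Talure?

orsirdorbik

Talure: start from *holsirdalbeg.
  rule 1 (pre-rhotic lowering): holsirdalbeg → holserdalbeg
  rule 2 (unconditioned shift): holserdalbeg → horserdarbeg
  rule 3 (unconditioned shift): horserdarbeg → horserdarbek
  rule 4: no change — horserdarbek
  rule 5 (h-loss): horserdarbek → orserdarbek
  rule 6 (vowel merger): orserdarbek → orsirdarbik
  rule 7 (vowel merger): orsirdarbik → orsirdorbik
  ⇒ Talure orsirdorbik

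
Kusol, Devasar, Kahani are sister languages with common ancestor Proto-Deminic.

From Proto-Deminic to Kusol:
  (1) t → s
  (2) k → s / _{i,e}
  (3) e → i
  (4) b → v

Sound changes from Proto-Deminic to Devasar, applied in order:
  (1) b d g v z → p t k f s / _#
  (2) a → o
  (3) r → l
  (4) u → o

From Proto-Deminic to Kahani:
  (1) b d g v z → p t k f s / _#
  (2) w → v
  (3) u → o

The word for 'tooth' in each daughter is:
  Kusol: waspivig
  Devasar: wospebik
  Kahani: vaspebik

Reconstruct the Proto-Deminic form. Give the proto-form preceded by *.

*waspebig

Position 1: Kusol has w, Devasar has w, Kahani has v. Kusol preserves w here (none of its changes turn any other segment into w), so the proto-segment is *w.
Position 6: Kusol has v, Devasar has b, Kahani has b. Devasar preserves b here (none of its changes turn any other segment into b), so the proto-segment is *b.
Continuing position by position gives *waspebig; check it forward:
Kusol: *waspebig > waspibig > waspivig  (by vowel merger, unconditioned shift)
Devasar: *waspebig
  waspebig → waspebik   [final devoicing]
  waspebik → wospebik   [vowel merger]
  wospebik (rule 3 does not apply)
  wospebik (rule 4 does not apply)
  giving Devasar wospebik.
Kahani: *waspebig
  waspebig → waspebik   [final devoicing]
  waspebik → vaspebik   [unconditioned shift]
  vaspebik (rule 3 does not apply)
  giving Kahani vaspebik.
Only *waspebig yields all of Kusol waspivig, Devasar wospebik, Kahani vaspebik.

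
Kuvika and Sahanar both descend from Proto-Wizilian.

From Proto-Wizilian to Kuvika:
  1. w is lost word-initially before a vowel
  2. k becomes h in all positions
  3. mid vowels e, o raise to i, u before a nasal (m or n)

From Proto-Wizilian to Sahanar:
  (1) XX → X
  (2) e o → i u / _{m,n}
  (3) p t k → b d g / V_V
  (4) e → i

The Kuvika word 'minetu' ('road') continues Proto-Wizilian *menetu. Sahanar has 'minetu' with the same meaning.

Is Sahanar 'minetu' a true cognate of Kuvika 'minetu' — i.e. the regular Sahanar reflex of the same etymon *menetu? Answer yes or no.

no

Derive the expected Sahanar reflex of *menetu:
Sahanar: start from *menetu.
  rule 1: no change — menetu
  rule 2 (pre-nasal raising): menetu → minetu
  rule 3 (intervocalic voicing): minetu → minedu
  rule 4 (vowel merger): minedu → minidu
  ⇒ Sahanar minidu
The regular Sahanar reflex would be 'minidu', but the attested form is 'minetu'. The correspondence is irregular, so they are not cognates (the Sahanar form has a different source).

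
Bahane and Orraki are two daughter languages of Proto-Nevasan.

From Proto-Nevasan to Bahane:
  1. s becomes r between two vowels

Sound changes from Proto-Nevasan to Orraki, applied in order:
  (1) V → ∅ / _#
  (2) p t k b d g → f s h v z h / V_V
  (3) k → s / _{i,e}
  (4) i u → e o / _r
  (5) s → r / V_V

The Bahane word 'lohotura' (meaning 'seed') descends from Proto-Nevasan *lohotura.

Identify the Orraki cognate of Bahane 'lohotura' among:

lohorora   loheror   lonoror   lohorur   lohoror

lohoror

Orraki: *lohotura
  lohotura → lohotur   [apocope]
  lohotur → lohosur   [intervocalic lenition]
  lohosur (rule 3 does not apply)
  lohosur → lohosor   [pre-rhotic lowering]
  lohosor → lohoror   [rhotacism]
  giving Orraki lohoror.
The other candidates each miss or misapply at least one Orraki change.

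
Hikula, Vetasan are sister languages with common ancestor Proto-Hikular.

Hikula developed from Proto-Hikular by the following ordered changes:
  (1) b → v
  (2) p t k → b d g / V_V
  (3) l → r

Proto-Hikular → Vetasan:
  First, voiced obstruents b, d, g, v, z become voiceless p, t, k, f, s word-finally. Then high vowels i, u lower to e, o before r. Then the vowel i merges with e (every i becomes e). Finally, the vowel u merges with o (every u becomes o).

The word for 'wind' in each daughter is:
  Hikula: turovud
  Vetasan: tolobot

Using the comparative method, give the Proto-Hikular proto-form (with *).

Position 6: Hikula has u, Vetasan has o. Hikula preserves u here (none of its changes turn any other segment into u), so the proto-segment is *u.
Position 5: Hikula has v, Vetasan has b. Vetasan preserves b here (none of its changes turn any other segment into b), so the proto-segment is *b.
Position 3: Hikula has r, Vetasan has l. Vetasan preserves l here (none of its changes turn any other segment into l), so the proto-segment is *l.
This points to *tulobud. Verify forward in each daughter:
Hikula: *tulobud
  tulobud → tulovud   [unconditioned shift]
  tulovud (rule 2 does not apply)
  tulovud → turovud   [unconditioned shift]
  giving Hikula turovud.
Vetasan: *tulobud > tulobut > tolobot  (by final devoicing, vowel merger)
No other proto-form is consistent with every reflex, so the reconstruction is *tulobud.

*tulobud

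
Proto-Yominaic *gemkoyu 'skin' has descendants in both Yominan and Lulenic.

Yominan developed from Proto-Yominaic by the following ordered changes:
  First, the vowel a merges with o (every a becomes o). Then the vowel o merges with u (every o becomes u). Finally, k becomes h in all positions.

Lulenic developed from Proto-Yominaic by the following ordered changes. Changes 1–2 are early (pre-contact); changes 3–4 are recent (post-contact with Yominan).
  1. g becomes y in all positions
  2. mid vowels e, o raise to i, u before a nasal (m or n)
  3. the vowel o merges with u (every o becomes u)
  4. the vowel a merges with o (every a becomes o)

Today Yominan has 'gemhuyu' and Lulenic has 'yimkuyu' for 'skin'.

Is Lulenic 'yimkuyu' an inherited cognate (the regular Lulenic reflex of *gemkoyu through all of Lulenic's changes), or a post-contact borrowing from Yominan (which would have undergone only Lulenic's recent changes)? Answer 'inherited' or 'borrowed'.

If inherited, *gemkoyu would pass through all of Lulenic's changes:
Lulenic: *gemkoyu > yemkoyu > yimkoyu > yimkuyu  (by unconditioned shift, pre-nasal raising, vowel merger)
If borrowed from Yominan 'gemhuyu' after the early changes, it would undergo only the recent ones:
  rule 3 (vowel merger): no change (gemhuyu)
  rule 4 (vowel merger): no change (gemhuyu)
  ⇒ as a loan: gemhuyu
Lulenic 'yimkuyu' matches the inherited outcome exactly, so it is an inherited cognate, not a loan.

inherited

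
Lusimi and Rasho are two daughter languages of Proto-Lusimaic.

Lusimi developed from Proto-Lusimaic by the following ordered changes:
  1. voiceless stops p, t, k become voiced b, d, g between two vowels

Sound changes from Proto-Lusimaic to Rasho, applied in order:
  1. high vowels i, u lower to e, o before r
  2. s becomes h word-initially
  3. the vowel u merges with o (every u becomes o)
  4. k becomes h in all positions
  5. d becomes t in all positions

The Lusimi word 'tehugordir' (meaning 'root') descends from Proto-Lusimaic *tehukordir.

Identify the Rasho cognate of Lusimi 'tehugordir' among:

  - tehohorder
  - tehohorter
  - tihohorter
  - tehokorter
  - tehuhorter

Rasho: *tehukordir
  tehukordir → tehukorder   [pre-rhotic lowering]
  tehukorder (rule 2 does not apply)
  tehukorder → tehokorder   [vowel merger]
  tehokorder → tehohorder   [unconditioned shift]
  tehohorder → tehohorter   [unconditioned shift]
  giving Rasho tehohorter.

tehohorter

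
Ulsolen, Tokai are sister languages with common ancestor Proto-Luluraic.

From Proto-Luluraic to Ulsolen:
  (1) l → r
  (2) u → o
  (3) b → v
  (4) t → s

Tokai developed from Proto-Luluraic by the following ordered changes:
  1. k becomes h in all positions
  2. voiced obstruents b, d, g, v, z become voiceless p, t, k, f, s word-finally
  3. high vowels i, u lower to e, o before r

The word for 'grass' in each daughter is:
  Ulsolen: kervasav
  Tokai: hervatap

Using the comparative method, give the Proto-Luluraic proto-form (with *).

Position 6: Ulsolen has s, Tokai has t. Taking the neighbouring segments as reconstructed: Ulsolen s could go back to *t or *s; Tokai t can only go back to *t — the one source consistent with every daughter is *t.
Position 1: Ulsolen has k, Tokai has h. Ulsolen preserves k here (none of its changes turn any other segment into k), so the proto-segment is *k.
Continuing position by position gives *kervatab; check it forward:
Ulsolen: *kervatab
  kervatab (rule 1 does not apply)
  kervatab (rule 2 does not apply)
  kervatab → kervatav   [unconditioned shift]
  kervatav → kervasav   [unconditioned shift]
  giving Ulsolen kervasav.
Tokai: *kervatab > hervatab > hervatap  (by unconditioned shift, final devoicing)
No other proto-form is consistent with every reflex, so the reconstruction is *kervatab.

*kervatab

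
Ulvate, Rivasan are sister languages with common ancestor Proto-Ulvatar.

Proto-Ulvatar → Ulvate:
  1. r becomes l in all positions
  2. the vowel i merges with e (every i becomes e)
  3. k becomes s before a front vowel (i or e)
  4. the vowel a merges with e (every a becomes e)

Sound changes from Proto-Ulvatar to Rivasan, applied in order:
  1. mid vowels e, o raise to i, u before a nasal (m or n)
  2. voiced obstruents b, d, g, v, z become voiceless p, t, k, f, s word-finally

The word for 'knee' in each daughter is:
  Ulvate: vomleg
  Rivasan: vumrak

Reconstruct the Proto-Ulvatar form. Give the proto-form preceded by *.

Position 4: Ulvate has l, Rivasan has r. Rivasan preserves r here (none of its changes turn any other segment into r), so the proto-segment is *r.
Position 5: Ulvate has e, Rivasan has a. Rivasan preserves a here (none of its changes turn any other segment into a), so the proto-segment is *a.
Verify the candidate proto-form against each daughter:
Ulvate: start from *vomrag.
  rule 1 (unconditioned shift): vomrag → vomlag
  rule 2: no change — vomlag
  rule 3: no change — vomlag
  rule 4 (vowel merger): vomlag → vomleg
  ⇒ Ulvate vomleg
Rivasan: start from *vomrag.
  rule 1 (pre-nasal raising): vomrag → vumrag
  rule 2 (final devoicing): vumrag → vumrak
  ⇒ Rivasan vumrak
Only *vomrag yields all of Ulvate vomleg, Rivasan vumrak.

*vomrag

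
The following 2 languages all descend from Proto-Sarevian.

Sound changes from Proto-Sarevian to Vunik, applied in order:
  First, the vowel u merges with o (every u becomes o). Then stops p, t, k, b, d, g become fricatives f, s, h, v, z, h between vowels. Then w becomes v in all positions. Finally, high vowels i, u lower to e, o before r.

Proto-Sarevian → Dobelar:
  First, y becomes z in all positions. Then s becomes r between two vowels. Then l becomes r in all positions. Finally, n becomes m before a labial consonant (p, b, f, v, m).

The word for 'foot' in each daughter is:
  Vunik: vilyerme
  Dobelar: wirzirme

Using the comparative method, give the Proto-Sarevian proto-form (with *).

*wilyirme

Position 5: Vunik has e, Dobelar has i. Dobelar preserves i here (none of its changes turn any other segment into i), so the proto-segment is *i.
Position 4: Vunik has y, Dobelar has z. Vunik preserves y here (none of its changes turn any other segment into y), so the proto-segment is *y.
This points to *wilyirme. Verify forward in each daughter:
Vunik: *wilyirme > vilyirme > vilyerme  (by unconditioned shift, pre-rhotic lowering)
Dobelar: *wilyirme > wilzirme > wirzirme  (by unconditioned shift, unconditioned shift)
Only *wilyirme yields all of Vunik vilyerme, Dobelar wirzirme.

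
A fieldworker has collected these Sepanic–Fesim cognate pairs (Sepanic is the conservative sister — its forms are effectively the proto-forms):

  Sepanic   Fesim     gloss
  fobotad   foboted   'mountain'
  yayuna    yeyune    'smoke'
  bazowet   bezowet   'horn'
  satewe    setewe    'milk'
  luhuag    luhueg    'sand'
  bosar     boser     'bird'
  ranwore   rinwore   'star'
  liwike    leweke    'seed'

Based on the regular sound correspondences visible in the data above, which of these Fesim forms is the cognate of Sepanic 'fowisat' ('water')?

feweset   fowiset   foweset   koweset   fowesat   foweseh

foweset

liwike ~ leweke — Sepanic i corresponds to Fesim e after a consonant, before a consonant other than r, m, n, p, b, f, v.
fobotad ~ foboted, yayuna ~ yeyune — Sepanic a corresponds to Fesim e after a consonant, before a consonant other than r, m, n, p, b, f, v.
Applying these to Sepanic 'fowisat':
  fowisat → fowesat   (i→e after a consonant, before a consonant other than r, m, n, p, b, f, v)
  fowesat → foweset   (a→e after a consonant, before a consonant other than r, m, n, p, b, f, v)
So the Fesim cognate is 'foweset'.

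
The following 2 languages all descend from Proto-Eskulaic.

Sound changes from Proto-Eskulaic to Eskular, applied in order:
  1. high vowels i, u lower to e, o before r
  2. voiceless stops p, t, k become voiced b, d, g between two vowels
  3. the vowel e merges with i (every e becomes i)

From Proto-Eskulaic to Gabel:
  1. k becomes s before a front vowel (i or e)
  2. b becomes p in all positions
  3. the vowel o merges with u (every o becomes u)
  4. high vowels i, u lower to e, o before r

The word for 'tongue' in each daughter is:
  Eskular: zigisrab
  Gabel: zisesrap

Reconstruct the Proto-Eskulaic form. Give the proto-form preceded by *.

Position 3: Eskular has g, Gabel has s. Taking the neighbouring segments as reconstructed: Eskular g could go back to *k or *g; Gabel s could go back to *k or *s — the one source consistent with every daughter is *k.
Position 4: Eskular has i, Gabel has e. Taking the neighbouring segments as reconstructed: Eskular i could go back to *e or *i; Gabel e can only go back to *e — the one source consistent with every daughter is *e.
Position 8: Eskular has b, Gabel has p. Taking the neighbouring segments as reconstructed: Eskular b can only go back to *b; Gabel p could go back to *p or *b — the one source consistent with every daughter is *b.
Continuing position by position gives *zikesrab; check it forward:
Eskular: *zikesrab > zigesrab > zigisrab  (by intervocalic voicing, vowel merger)
Gabel: *zikesrab > zisesrab > zisesrap  (by palatalisation, unconditioned shift)
*zikesrab is the unique common source.

*zikesrab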